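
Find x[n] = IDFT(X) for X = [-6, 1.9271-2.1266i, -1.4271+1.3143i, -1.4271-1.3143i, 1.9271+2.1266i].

x[n] = (1/5) Σ(k=0 to 4) X[k] · e^(2πikn/5)

Computing each x[n]:
x[0] = -1
x[1] = 0
x[2] = -1
x[3] = -3
x[4] = -1

x = [-1, 0, -1, -3, -1]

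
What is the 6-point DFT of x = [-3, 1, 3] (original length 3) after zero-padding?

Original 3-point DFT: [1, -5.0000+1.7321i, -5.0000-1.7321i]
Zero-padded 6-point DFT provides frequency interpolation.

DFT_6([x, 0, ...]) = [1, -4.0000-3.4641i, -5.0000+1.7321i, -1, -5.0000-1.7321i, -4.0000+3.4641i]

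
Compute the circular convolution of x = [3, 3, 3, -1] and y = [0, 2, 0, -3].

(x ⊛ y)[n] = Σ(m=0 to 3) x[m] · y[(n-m) mod 4]

Computing each output sample:
(x ⊛ y)[0] = -11
(x ⊛ y)[1] = -3
(x ⊛ y)[2] = 9
(x ⊛ y)[3] = -3

x ⊛ y = [-11, -3, 9, -3]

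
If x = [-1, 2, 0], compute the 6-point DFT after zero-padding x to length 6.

Original 3-point DFT: [1, -2.0000-1.7321i, -2.0000+1.7321i]
Zero-padded 6-point DFT provides frequency interpolation.

DFT_6([x, 0, ...]) = [1, -1.7321i, -2.0000-1.7321i, -3, -2.0000+1.7321i, 1.7321i]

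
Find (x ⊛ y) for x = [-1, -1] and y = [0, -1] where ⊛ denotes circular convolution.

(x ⊛ y)[n] = Σ(m=0 to 1) x[m] · y[(n-m) mod 2]

Computing each output sample:
(x ⊛ y)[0] = 1
(x ⊛ y)[1] = 1

x ⊛ y = [1, 1]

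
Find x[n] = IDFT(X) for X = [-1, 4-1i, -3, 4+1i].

x[n] = (1/4) Σ(k=0 to 3) X[k] · e^(2πikn/4)

Computing each x[n]:
x[0] = 1
x[1] = 1
x[2] = -3
x[3] = 0

x = [1, 1, -3, 0]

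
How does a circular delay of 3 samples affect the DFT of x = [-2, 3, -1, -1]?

Time shift by 3: X_shifted[k] = ω_4^(3k) · X[k]
Shifted x = [3, -1, -1, -2]

DFT(x[n-3]) = [-1, 4-1i, 5, 4+1i]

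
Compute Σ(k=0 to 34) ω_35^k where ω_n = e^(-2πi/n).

Sum of all nth roots of unity equals 0 for n > 1 (geometric series with r ≠ 1).

0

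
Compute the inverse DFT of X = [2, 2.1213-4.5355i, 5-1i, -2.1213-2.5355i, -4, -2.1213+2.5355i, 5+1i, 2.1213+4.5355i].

x[n] = (1/8) Σ(k=0 to 7) X[k] · e^(2πikn/8)

Computing each x[n]:
x[0] = 1
x[1] = 3
x[2] = -1
x[3] = 1
x[4] = 1
x[5] = -1
x[6] = -2
x[7] = 0

x = [1, 3, -1, 1, 1, -1, -2, 0]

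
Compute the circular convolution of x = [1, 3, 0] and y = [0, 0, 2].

(x ⊛ y)[n] = Σ(m=0 to 2) x[m] · y[(n-m) mod 3]

Computing each output sample:
(x ⊛ y)[0] = 6
(x ⊛ y)[1] = 0
(x ⊛ y)[2] = 2

x ⊛ y = [6, 0, 2]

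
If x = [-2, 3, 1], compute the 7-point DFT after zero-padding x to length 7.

Original 3-point DFT: [2, -4.0000-1.7321i, -4.0000+1.7321i]
Zero-padded 7-point DFT provides frequency interpolation.

DFT_7([x, 0, ...]) = [2, -0.3521-3.3204i, -3.5685-2.4909i, -4.0794-0.5198i, -4.0794+0.5198i, -3.5685+2.4909i, -0.3521+3.3204i]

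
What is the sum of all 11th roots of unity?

Sum of all nth roots of unity equals 0 for n > 1 (geometric series with r ≠ 1).

0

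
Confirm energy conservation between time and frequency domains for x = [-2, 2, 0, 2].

Time domain:
Σ|x[n]|² = |-2|² + |2|² + |0|² + |2|² = 12.0000

Frequency domain:
(1/4)Σ|X[k]|² = (1/4)(|2|² + |-2|² + |-6|² + |-2|²) = (1/4)·48.0000 = 12.0000

Both sides agree, confirming Parseval's theorem.

Σ|x[n]|² = (1/N)Σ|X[k]|² = 12.0000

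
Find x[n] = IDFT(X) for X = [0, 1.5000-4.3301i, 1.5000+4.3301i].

x[n] = (1/3) Σ(k=0 to 2) X[k] · e^(2πikn/3)

Computing each x[n]:
x[0] = 1
x[1] = 2
x[2] = -3

x = [1, 2, -3]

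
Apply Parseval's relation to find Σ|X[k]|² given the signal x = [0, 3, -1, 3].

Parseval: Σ|x[n]|² = (1/N)Σ|X[k]|², so Σ|X[k]|² = N·Σ|x[n]|² = 4·19.0000

Σ|X[k]|² = N·Σ|x[n]|² = 4·19.0000 = 76.0000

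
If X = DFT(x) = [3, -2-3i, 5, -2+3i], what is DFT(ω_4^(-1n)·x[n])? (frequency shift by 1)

Modulation property: DFT(ω_4^(-1n)·x[n]) = X[(k-1) mod 4], so circularly shift X by 1 positions.

X[k-1] = [-2+3i, 3, -2-3i, 5]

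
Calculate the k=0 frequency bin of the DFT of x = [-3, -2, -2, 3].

X[0] = Σ(n=0 to 3) x[n] · ω_4^0 = Σ x[n]
= (-3) + (-2) + (-2) + (3)

X[0] = -4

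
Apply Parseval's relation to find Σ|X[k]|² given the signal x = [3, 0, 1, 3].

Parseval: Σ|x[n]|² = (1/N)Σ|X[k]|², so Σ|X[k]|² = N·Σ|x[n]|² = 4·19.0000

Σ|X[k]|² = N·Σ|x[n]|² = 4·19.0000 = 76.0000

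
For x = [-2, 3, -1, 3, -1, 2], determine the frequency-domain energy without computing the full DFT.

Parseval: Σ|x[n]|² = (1/N)Σ|X[k]|², so Σ|X[k]|² = N·Σ|x[n]|² = 6·28.0000

Σ|X[k]|² = N·Σ|x[n]|² = 6·28.0000 = 168.0000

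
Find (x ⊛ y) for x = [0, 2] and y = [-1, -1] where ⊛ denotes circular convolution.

(x ⊛ y)[n] = Σ(m=0 to 1) x[m] · y[(n-m) mod 2]

Computing each output sample:
(x ⊛ y)[0] = -2
(x ⊛ y)[1] = -2

x ⊛ y = [-2, -2]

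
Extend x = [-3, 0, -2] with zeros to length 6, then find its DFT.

Original 3-point DFT: [-5, -2.0000-1.7321i, -2.0000+1.7321i]
Zero-padded 6-point DFT provides frequency interpolation.

DFT_6([x, 0, ...]) = [-5, -2.0000+1.7321i, -2.0000-1.7321i, -5, -2.0000+1.7321i, -2.0000-1.7321i]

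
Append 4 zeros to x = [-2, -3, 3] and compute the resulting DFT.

Original 3-point DFT: [-2, -2.0000+5.1962i, -2.0000-5.1962i]
Zero-padded 7-point DFT provides frequency interpolation.

DFT_7([x, 0, ...]) = [-2, -4.5380-0.5793i, -4.0353+4.2264i, 2.5734+3.6471i, 2.5734-3.6471i, -4.0353-4.2264i, -4.5380+0.5793i]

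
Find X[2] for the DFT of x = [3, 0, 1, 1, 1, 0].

X[2] = Σ(n=0 to 5) x[n] · ω_6^(2n) where ω_6 = e^(-2πi/6)
= (3)·ω_6^0 + (0)·ω_6^2 + (1)·ω_6^4 + (1)·ω_6^6 + (1)·ω_6^8 + (0)·ω_6^10

X[2] = 3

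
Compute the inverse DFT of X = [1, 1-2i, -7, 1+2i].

x[n] = (1/4) Σ(k=0 to 3) X[k] · e^(2πikn/4)

Computing each x[n]:
x[0] = -1
x[1] = 3
x[2] = -2
x[3] = 1

x = [-1, 3, -2, 1]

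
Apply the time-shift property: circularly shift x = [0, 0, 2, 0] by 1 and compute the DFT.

Time shift by 1: X_shifted[k] = ω_4^(1k) · X[k]
Shifted x = [0, 0, 0, 2]

DFT(x[n-1]) = [2, 2i, -2, -2i]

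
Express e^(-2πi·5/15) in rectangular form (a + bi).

ω_15^5 = e^(-2πi·5/15)
= cos(-2π·5/15) + i·sin(-2π·5/15)
= cos(-10π/15) + i·sin(-10π/15)

ω_15^5 = cos(-10π/15) + i·sin(-10π/15) = -0.5000-0.8660i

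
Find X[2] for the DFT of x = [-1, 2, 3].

X[2] = Σ(n=0 to 2) x[n] · ω_3^(2n) where ω_3 = e^(-2πi/3)
= (-1)·ω_3^0 + (2)·ω_3^2 + (3)·ω_3^4

X[2] = -3.5000-0.8660i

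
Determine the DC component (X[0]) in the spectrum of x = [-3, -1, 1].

X[0] = Σ(n=0 to 2) x[n] · ω_3^0 = Σ x[n]
= (-3) + (-1) + (1)

X[0] = -3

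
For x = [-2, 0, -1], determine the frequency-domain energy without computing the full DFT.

Parseval: Σ|x[n]|² = (1/N)Σ|X[k]|², so Σ|X[k]|² = N·Σ|x[n]|² = 3·5.0000

Σ|X[k]|² = N·Σ|x[n]|² = 3·5.0000 = 15.0000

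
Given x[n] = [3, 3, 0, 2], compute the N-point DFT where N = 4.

X[k] = Σ(n=0 to 3) x[n] · ω_4^(nk)
where ω_4 = e^(-2πi/4)

Computing each X[k]:
X[0] = 8
X[1] = 3-1i
X[2] = -2
X[3] = 3+1i

X = [8, 3-1i, -2, 3+1i]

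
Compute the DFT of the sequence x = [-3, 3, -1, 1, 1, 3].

X[k] = Σ(n=0 to 5) x[n] · ω_6^(nk)
where ω_6 = e^(-2πi/6)

Computing each X[k]:
X[0] = 4
X[1] = -1.0000+1.7321i
X[2] = -5.0000-1.7321i
X[3] = -10
X[4] = -5.0000+1.7321i
X[5] = -1.0000-1.7321i

X = [4, -1.0000+1.7321i, -5.0000-1.7321i, -10, -5.0000+1.7321i, -1.0000-1.7321i]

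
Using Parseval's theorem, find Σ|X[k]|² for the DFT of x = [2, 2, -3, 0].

Parseval: Σ|x[n]|² = (1/N)Σ|X[k]|², so Σ|X[k]|² = N·Σ|x[n]|² = 4·17.0000

Σ|X[k]|² = N·Σ|x[n]|² = 4·17.0000 = 68.0000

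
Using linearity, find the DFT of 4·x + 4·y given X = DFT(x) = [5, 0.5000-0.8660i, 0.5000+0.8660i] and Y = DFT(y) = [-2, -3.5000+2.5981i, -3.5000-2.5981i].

By linearity: DFT(4x + 4y) = 4·DFT(x) + 4·DFT(y)
= 4·[5, 0.5000-0.8660i, 0.5000+0.8660i] + 4·[-2, -3.5000+2.5981i, -3.5000-2.5981i]

Computing element-wise:
Z[0] = 4·(5) + 4·(-2) = 12
Z[1] = 4·(0.5000-0.8660i) + 4·(-3.5000+2.5981i) = -12.0000+6.9284i
Z[2] = 4·(0.5000+0.8660i) + 4·(-3.5000-2.5981i) = -12.0000-6.9284i

DFT(4x + 4y) = 4·X + 4·Y = [12, -12.0000+6.9284i, -12.0000-6.9284i]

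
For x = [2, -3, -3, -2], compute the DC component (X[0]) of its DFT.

X[0] = Σ(n=0 to 3) x[n] · ω_4^0 = Σ x[n]
= (2) + (-3) + (-3) + (-2)

X[0] = -6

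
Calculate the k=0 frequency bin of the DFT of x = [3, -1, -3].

X[0] = Σ(n=0 to 2) x[n] · ω_3^0 = Σ x[n]
= (3) + (-1) + (-3)

X[0] = -1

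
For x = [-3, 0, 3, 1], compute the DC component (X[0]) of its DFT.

X[0] = Σ(n=0 to 3) x[n] · ω_4^0 = Σ x[n]
= (-3) + (0) + (3) + (1)

X[0] = 1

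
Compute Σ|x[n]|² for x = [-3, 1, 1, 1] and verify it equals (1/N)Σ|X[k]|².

Time domain:
Σ|x[n]|² = |-3|² + |1|² + |1|² + |1|² = 12.0000

Frequency domain:
(1/4)Σ|X[k]|² = (1/4)(|0|² + |-4|² + |-4|² + |-4|²) = (1/4)·48.0000 = 12.0000

Both sides agree, confirming Parseval's theorem.

Σ|x[n]|² = (1/N)Σ|X[k]|² = 12.0000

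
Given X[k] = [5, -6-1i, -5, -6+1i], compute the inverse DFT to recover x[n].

x[n] = (1/4) Σ(k=0 to 3) X[k] · e^(2πikn/4)

Computing each x[n]:
x[0] = -3
x[1] = 3
x[2] = 3
x[3] = 2

x = [-3, 3, 3, 2]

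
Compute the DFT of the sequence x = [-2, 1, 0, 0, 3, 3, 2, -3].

X[k] = Σ(n=0 to 7) x[n] · ω_8^(nk)
where ω_8 = e^(-2πi/8)

Computing each X[k]:
X[0] = 4
X[1] = -8.5355+1.2929i
X[2] = -1-7i
X[3] = -1.4645-2.7071i
X[4] = 2
X[5] = -1.4645+2.7071i
X[6] = -1+7i
X[7] = -8.5355-1.2929i

X = [4, -8.5355+1.2929i, -1-7i, -1.4645-2.7071i, 2, -1.4645+2.7071i, -1+7i, -8.5355-1.2929i]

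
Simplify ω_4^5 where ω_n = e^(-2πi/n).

Since ω_4^4 = 1, powers reduce modulo 4.
5 mod 4 = 1
So ω_4^5 = ω_4^1 = e^(-2πi·1/4)

ω_4^5 = ω_4^1 = -1i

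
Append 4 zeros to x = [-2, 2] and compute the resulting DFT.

Original 2-point DFT: [0, -4]
Zero-padded 6-point DFT provides frequency interpolation.

DFT_6([x, 0, ...]) = [0, -1.0000-1.7321i, -3.0000-1.7321i, -4, -3.0000+1.7321i, -1.0000+1.7321i]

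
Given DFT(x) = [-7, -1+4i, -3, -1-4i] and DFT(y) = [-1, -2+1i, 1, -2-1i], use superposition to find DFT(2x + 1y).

By linearity: DFT(2x + 1y) = 2·DFT(x) + 1·DFT(y)
= 2·[-7, -1+4i, -3, -1-4i] + 1·[-1, -2+1i, 1, -2-1i]

Computing element-wise:
Z[0] = 2·(-7) + 1·(-1) = -15
Z[1] = 2·(-1+4i) + 1·(-2+1i) = -4+9i
Z[2] = 2·(-3) + 1·(1) = -5
Z[3] = 2·(-1-4i) + 1·(-2-1i) = -4-9i

DFT(2x + 1y) = 2·X + 1·Y = [-15, -4+9i, -5, -4-9i]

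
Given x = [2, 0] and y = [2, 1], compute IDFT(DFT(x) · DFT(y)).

(x ⊛ y)[n] = Σ(m=0 to 1) x[m] · y[(n-m) mod 2]

Computing each output sample:
(x ⊛ y)[0] = 4
(x ⊛ y)[1] = 2

x ⊛ y = [4, 2]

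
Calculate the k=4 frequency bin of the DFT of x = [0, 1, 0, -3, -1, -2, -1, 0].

X[4] = Σ(n=0 to 7) x[n] · ω_8^(4n) where ω_8 = e^(-2πi/8)
= (0)·ω_8^0 + (1)·ω_8^4 + (0)·ω_8^8 + (-3)·ω_8^12 + (-1)·ω_8^16 + (-2)·ω_8^20 + (-1)·ω_8^24 + (0)·ω_8^28

X[4] = 2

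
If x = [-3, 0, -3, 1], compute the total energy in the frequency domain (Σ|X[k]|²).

Parseval: Σ|x[n]|² = (1/N)Σ|X[k]|², so Σ|X[k]|² = N·Σ|x[n]|² = 4·19.0000

Σ|X[k]|² = N·Σ|x[n]|² = 4·19.0000 = 76.0000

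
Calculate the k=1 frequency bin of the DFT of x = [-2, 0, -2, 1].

X[1] = Σ(n=0 to 3) x[n] · ω_4^(1n) where ω_4 = e^(-2πi/4)
= (-2)·ω_4^0 + (0)·ω_4^1 + (-2)·ω_4^2 + (1)·ω_4^3

X[1] = 1i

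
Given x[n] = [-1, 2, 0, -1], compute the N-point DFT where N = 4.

X[k] = Σ(n=0 to 3) x[n] · ω_4^(nk)
where ω_4 = e^(-2πi/4)

Computing each X[k]:
X[0] = 0
X[1] = -1-3i
X[2] = -2
X[3] = -1+3i

X = [0, -1-3i, -2, -1+3i]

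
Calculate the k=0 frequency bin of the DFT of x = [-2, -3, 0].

X[0] = Σ(n=0 to 2) x[n] · ω_3^0 = Σ x[n]
= (-2) + (-3) + (0)

X[0] = -5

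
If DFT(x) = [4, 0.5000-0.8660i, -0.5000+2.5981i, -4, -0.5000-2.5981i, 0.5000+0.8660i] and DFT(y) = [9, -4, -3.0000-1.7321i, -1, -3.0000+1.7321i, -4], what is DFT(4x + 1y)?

By linearity: DFT(4x + 1y) = 4·DFT(x) + 1·DFT(y)
= 4·[4, 0.5000-0.8660i, -0.5000+2.5981i, -4, -0.5000-2.5981i, 0.5000+0.8660i] + 1·[9, -4, -3.0000-1.7321i, -1, -3.0000+1.7321i, -4]

Computing element-wise:
Z[0] = 4·(4) + 1·(9) = 25
Z[1] = 4·(0.5000-0.8660i) + 1·(-4) = -2.0000-3.4640i
Z[2] = 4·(-0.5000+2.5981i) + 1·(-3.0000-1.7321i) = -5.0000+8.6603i
Z[3] = 4·(-4) + 1·(-1) = -17
Z[4] = 4·(-0.5000-2.5981i) + 1·(-3.0000+1.7321i) = -5.0000-8.6603i
Z[5] = 4·(0.5000+0.8660i) + 1·(-4) = -2.0000+3.4640i

DFT(4x + 1y) = 4·X + 1·Y = [25, -2.0000-3.4640i, -5.0000+8.6603i, -17, -5.0000-8.6603i, -2.0000+3.4640i]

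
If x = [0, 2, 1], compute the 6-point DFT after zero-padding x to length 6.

Original 3-point DFT: [3, -1.5000-0.8660i, -1.5000+0.8660i]
Zero-padded 6-point DFT provides frequency interpolation.

DFT_6([x, 0, ...]) = [3, 0.5000-2.5981i, -1.5000-0.8660i, -1, -1.5000+0.8660i, 0.5000+2.5981i]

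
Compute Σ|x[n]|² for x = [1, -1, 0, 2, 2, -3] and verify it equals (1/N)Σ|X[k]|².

Time domain:
Σ|x[n]|² = |1|² + |-1|² + |0|² + |2|² + |2|² + |-3|² = 19.0000

Frequency domain:
(1/6)Σ|X[k]|² = (1/6)(|1|² + |-4|² + |4.0000-3.4641i|² + |5|² + |4.0000+3.4641i|² + |-4|²) = (1/6)·114.0000 = 19.0000

Both sides agree, confirming Parseval's theorem.

Σ|x[n]|² = (1/N)Σ|X[k]|² = 19.0000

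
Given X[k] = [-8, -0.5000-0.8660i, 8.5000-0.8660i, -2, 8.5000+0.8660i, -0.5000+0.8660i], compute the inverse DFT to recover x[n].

x[n] = (1/6) Σ(k=0 to 5) X[k] · e^(2πikn/6)

Computing each x[n]:
x[0] = 1
x[1] = -2
x[2] = -3
x[3] = 2
x[4] = -3
x[5] = -3

x = [1, -2, -3, 2, -3, -3]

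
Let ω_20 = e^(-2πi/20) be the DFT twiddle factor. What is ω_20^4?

ω_20^4 = e^(-2πi·4/20)
= cos(-2π·4/20) + i·sin(-2π·4/20)
= cos(-8π/20) + i·sin(-8π/20)

ω_20^4 = cos(-8π/20) + i·sin(-8π/20) = 0.3090-0.9511i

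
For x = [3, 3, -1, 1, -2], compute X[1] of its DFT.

X[1] = Σ(n=0 to 4) x[n] · ω_5^(1n) where ω_5 = e^(-2πi/5)
= (3)·ω_5^0 + (3)·ω_5^1 + (-1)·ω_5^2 + (1)·ω_5^3 + (-2)·ω_5^4

X[1] = 3.3090-3.5797i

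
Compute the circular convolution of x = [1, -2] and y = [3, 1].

(x ⊛ y)[n] = Σ(m=0 to 1) x[m] · y[(n-m) mod 2]

Computing each output sample:
(x ⊛ y)[0] = 1
(x ⊛ y)[1] = -5

x ⊛ y = [1, -5]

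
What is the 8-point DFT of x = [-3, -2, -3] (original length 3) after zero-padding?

Original 3-point DFT: [-8, -0.5000-0.8660i, -0.5000+0.8660i]
Zero-padded 8-point DFT provides frequency interpolation.

DFT_8([x, 0, ...]) = [-8, -4.4142+4.4142i, 2i, -1.5858-1.5858i, -4, -1.5858+1.5858i, -2i, -4.4142-4.4142i]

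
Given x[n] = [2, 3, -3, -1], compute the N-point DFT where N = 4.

X[k] = Σ(n=0 to 3) x[n] · ω_4^(nk)
where ω_4 = e^(-2πi/4)

Computing each X[k]:
X[0] = 1
X[1] = 5-4i
X[2] = -3
X[3] = 5+4i

X = [1, 5-4i, -3, 5+4i]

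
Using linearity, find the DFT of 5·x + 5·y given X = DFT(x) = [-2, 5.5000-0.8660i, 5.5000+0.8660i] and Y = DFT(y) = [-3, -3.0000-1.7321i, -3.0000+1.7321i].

By linearity: DFT(5x + 5y) = 5·DFT(x) + 5·DFT(y)
= 5·[-2, 5.5000-0.8660i, 5.5000+0.8660i] + 5·[-3, -3.0000-1.7321i, -3.0000+1.7321i]

Computing element-wise:
Z[0] = 5·(-2) + 5·(-3) = -25
Z[1] = 5·(5.5000-0.8660i) + 5·(-3.0000-1.7321i) = 12.5000-12.9905i
Z[2] = 5·(5.5000+0.8660i) + 5·(-3.0000+1.7321i) = 12.5000+12.9905i

DFT(5x + 5y) = 5·X + 5·Y = [-25, 12.5000-12.9905i, 12.5000+12.9905i]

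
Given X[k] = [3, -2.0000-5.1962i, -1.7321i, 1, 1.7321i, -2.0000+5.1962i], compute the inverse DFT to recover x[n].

x[n] = (1/6) Σ(k=0 to 5) X[k] · e^(2πikn/6)

Computing each x[n]:
x[0] = 0
x[1] = 2
x[2] = 2
x[3] = 1
x[4] = 0
x[5] = -2

x = [0, 2, 2, 1, 0, -2]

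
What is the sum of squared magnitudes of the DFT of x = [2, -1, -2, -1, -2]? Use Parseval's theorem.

Parseval: Σ|x[n]|² = (1/N)Σ|X[k]|², so Σ|X[k]|² = N·Σ|x[n]|² = 5·14.0000

Σ|X[k]|² = N·Σ|x[n]|² = 5·14.0000 = 70.0000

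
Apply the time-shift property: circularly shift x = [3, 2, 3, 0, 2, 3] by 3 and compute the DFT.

Time shift by 3: X_shifted[k] = ω_6^(3k) · X[k]
Shifted x = [0, 2, 3, 3, 2, 3]

DFT(x[n-3]) = [13, -3, -2.0000+1.7321i, -3, -2.0000-1.7321i, -3]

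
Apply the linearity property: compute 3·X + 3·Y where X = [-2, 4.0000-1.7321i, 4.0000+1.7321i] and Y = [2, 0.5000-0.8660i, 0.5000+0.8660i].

By linearity: DFT(3x + 3y) = 3·DFT(x) + 3·DFT(y)
= 3·[-2, 4.0000-1.7321i, 4.0000+1.7321i] + 3·[2, 0.5000-0.8660i, 0.5000+0.8660i]

Computing element-wise:
Z[0] = 3·(-2) + 3·(2) = 0
Z[1] = 3·(4.0000-1.7321i) + 3·(0.5000-0.8660i) = 13.5000-7.7943i
Z[2] = 3·(4.0000+1.7321i) + 3·(0.5000+0.8660i) = 13.5000+7.7943i

DFT(3x + 3y) = 3·X + 3·Y = [0, 13.5000-7.7943i, 13.5000+7.7943i]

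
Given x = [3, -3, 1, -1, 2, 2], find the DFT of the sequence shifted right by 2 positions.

Time shift by 2: X_shifted[k] = ω_6^(2k) · X[k]
Shifted x = [2, 2, 3, -3, 1, -1]

DFT(x[n-2]) = [4, 3.5000-4.3301i, -3.5000-0.8660i, 8, -3.5000+0.8660i, 3.5000+4.3301i]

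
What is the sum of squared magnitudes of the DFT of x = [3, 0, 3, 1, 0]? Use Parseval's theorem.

Parseval: Σ|x[n]|² = (1/N)Σ|X[k]|², so Σ|X[k]|² = N·Σ|x[n]|² = 5·19.0000

Σ|X[k]|² = N·Σ|x[n]|² = 5·19.0000 = 95.0000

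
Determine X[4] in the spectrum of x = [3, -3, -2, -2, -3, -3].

X[4] = Σ(n=0 to 5) x[n] · ω_6^(4n) where ω_6 = e^(-2πi/6)
= (3)·ω_6^0 + (-3)·ω_6^4 + (-2)·ω_6^8 + (-2)·ω_6^12 + (-3)·ω_6^16 + (-3)·ω_6^20

X[4] = 6.5000-0.8660i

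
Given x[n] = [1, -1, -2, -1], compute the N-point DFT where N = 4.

X[k] = Σ(n=0 to 3) x[n] · ω_4^(nk)
where ω_4 = e^(-2πi/4)

Computing each X[k]:
X[0] = -3
X[1] = 3
X[2] = 1
X[3] = 3

X = [-3, 3, 1, 3]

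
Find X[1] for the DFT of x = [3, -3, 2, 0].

X[1] = Σ(n=0 to 3) x[n] · ω_4^(1n) where ω_4 = e^(-2πi/4)
= (3)·ω_4^0 + (-3)·ω_4^1 + (2)·ω_4^2 + (0)·ω_4^3

X[1] = 1+3i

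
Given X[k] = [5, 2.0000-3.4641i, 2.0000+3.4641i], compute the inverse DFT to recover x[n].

x[n] = (1/3) Σ(k=0 to 2) X[k] · e^(2πikn/3)

Computing each x[n]:
x[0] = 3
x[1] = 3
x[2] = -1

x = [3, 3, -1]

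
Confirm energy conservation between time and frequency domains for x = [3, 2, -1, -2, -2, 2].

Time domain:
Σ|x[n]|² = |3|² + |2|² + |-1|² + |-2|² + |-2|² + |2|² = 26.0000

Frequency domain:
(1/6)Σ|X[k]|² = (1/6)(|2|² + |8.5000-0.8660i|² + |0.5000+0.8660i|² + |-2|² + |0.5000-0.8660i|² + |8.5000+0.8660i|²) = (1/6)·156.0000 = 26.0000

Both sides agree, confirming Parseval's theorem.

Σ|x[n]|² = (1/N)Σ|X[k]|² = 26.0000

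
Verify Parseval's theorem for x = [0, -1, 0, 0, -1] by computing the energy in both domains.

Time domain:
Σ|x[n]|² = |0|² + |-1|² + |0|² + |0|² + |-1|² = 2.0000

Frequency domain:
(1/5)Σ|X[k]|² = (1/5)(|-2|² + |-0.6180|² + |1.6180|² + |1.6180|² + |-0.6180|²) = (1/5)·10.0000 = 2.0000

Both sides agree, confirming Parseval's theorem.

Σ|x[n]|² = (1/N)Σ|X[k]|² = 2.0000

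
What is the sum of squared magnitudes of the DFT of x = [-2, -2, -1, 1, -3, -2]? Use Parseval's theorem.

Parseval: Σ|x[n]|² = (1/N)Σ|X[k]|², so Σ|X[k]|² = N·Σ|x[n]|² = 6·23.0000

Σ|X[k]|² = N·Σ|x[n]|² = 6·23.0000 = 138.0000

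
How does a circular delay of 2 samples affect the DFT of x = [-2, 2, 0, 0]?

Time shift by 2: X_shifted[k] = ω_4^(2k) · X[k]
Shifted x = [0, 0, -2, 2]

DFT(x[n-2]) = [0, 2+2i, -4, 2-2i]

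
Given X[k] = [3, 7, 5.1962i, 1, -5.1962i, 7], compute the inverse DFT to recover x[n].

x[n] = (1/6) Σ(k=0 to 5) X[k] · e^(2πikn/6)

Computing each x[n]:
x[0] = 3
x[1] = 0
x[2] = 1
x[3] = -2
x[4] = -2
x[5] = 3

x = [3, 0, 1, -2, -2, 3]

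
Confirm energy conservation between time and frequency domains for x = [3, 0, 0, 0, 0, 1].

Time domain:
Σ|x[n]|² = |3|² + |0|² + |0|² + |0|² + |0|² + |1|² = 10.0000

Frequency domain:
(1/6)Σ|X[k]|² = (1/6)(|4|² + |3.5000+0.8660i|² + |2.5000+0.8660i|² + |2|² + |2.5000-0.8660i|² + |3.5000-0.8660i|²) = (1/6)·60.0000 = 10.0000

Both sides agree, confirming Parseval's theorem.

Σ|x[n]|² = (1/N)Σ|X[k]|² = 10.0000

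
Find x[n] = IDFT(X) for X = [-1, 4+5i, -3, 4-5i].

x[n] = (1/4) Σ(k=0 to 3) X[k] · e^(2πikn/4)

Computing each x[n]:
x[0] = 1
x[1] = -2
x[2] = -3
x[3] = 3

x = [1, -2, -3, 3]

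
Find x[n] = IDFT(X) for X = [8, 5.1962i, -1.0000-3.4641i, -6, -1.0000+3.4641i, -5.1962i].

x[n] = (1/6) Σ(k=0 to 5) X[k] · e^(2πikn/6)

Computing each x[n]:
x[0] = 0
x[1] = 2
x[2] = -2
x[3] = 2
x[4] = 3
x[5] = 3

x = [0, 2, -2, 2, 3, 3]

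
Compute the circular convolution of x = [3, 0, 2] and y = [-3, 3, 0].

(x ⊛ y)[n] = Σ(m=0 to 2) x[m] · y[(n-m) mod 3]

Computing each output sample:
(x ⊛ y)[0] = -3
(x ⊛ y)[1] = 9
(x ⊛ y)[2] = -6

x ⊛ y = [-3, 9, -6]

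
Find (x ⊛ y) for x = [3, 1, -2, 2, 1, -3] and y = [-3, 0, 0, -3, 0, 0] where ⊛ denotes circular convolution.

(x ⊛ y)[n] = Σ(m=0 to 5) x[m] · y[(n-m) mod 6]

Computing each output sample:
(x ⊛ y)[0] = -15
(x ⊛ y)[1] = -6
(x ⊛ y)[2] = 15
(x ⊛ y)[3] = -15
(x ⊛ y)[4] = -6
(x ⊛ y)[5] = 15

x ⊛ y = [-15, -6, 15, -15, -6, 15]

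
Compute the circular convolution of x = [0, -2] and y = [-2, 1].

(x ⊛ y)[n] = Σ(m=0 to 1) x[m] · y[(n-m) mod 2]

Computing each output sample:
(x ⊛ y)[0] = -2
(x ⊛ y)[1] = 4

x ⊛ y = [-2, 4]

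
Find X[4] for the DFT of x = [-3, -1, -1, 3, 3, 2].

X[4] = Σ(n=0 to 5) x[n] · ω_6^(4n) where ω_6 = e^(-2πi/6)
= (-3)·ω_6^0 + (-1)·ω_6^4 + (-1)·ω_6^8 + (3)·ω_6^12 + (3)·ω_6^16 + (2)·ω_6^20

X[4] = -1.5000+0.8660i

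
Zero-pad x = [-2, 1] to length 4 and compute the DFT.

Original 2-point DFT: [-1, -3]
Zero-padded 4-point DFT provides frequency interpolation.

DFT_4([x, 0, ...]) = [-1, -2-1i, -3, -2+1i]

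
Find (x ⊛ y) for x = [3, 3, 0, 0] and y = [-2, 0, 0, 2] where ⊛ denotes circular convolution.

(x ⊛ y)[n] = Σ(m=0 to 3) x[m] · y[(n-m) mod 4]

Computing each output sample:
(x ⊛ y)[0] = 0
(x ⊛ y)[1] = -6
(x ⊛ y)[2] = 0
(x ⊛ y)[3] = 6

x ⊛ y = [0, -6, 0, 6]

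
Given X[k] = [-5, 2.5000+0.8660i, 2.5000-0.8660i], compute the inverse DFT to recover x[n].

x[n] = (1/3) Σ(k=0 to 2) X[k] · e^(2πikn/3)

Computing each x[n]:
x[0] = 0
x[1] = -3
x[2] = -2

x = [0, -3, -2]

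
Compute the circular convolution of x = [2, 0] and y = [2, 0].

(x ⊛ y)[n] = Σ(m=0 to 1) x[m] · y[(n-m) mod 2]

Computing each output sample:
(x ⊛ y)[0] = 4
(x ⊛ y)[1] = 0

x ⊛ y = [4, 0]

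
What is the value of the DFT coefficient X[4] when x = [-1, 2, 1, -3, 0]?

X[4] = Σ(n=0 to 4) x[n] · ω_5^(4n) where ω_5 = e^(-2πi/5)
= (-1)·ω_5^0 + (2)·ω_5^4 + (1)·ω_5^8 + (-3)·ω_5^12 + (0)·ω_5^16

X[4] = 1.2361+4.2533i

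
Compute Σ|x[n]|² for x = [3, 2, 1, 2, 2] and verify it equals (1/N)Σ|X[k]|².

Time domain:
Σ|x[n]|² = |3|² + |2|² + |1|² + |2|² + |2|² = 22.0000

Frequency domain:
(1/5)Σ|X[k]|² = (1/5)(|10|² + |1.8090+0.5878i|² + |0.6910-0.9511i|² + |0.6910+0.9511i|² + |1.8090-0.5878i|²) = (1/5)·110.0000 = 22.0000

Both sides agree, confirming Parseval's theorem.

Σ|x[n]|² = (1/N)Σ|X[k]|² = 22.0000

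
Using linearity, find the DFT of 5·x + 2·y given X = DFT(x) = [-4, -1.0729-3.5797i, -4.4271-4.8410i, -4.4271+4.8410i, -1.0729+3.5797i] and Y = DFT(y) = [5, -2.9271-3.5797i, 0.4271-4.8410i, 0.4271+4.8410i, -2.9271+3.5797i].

By linearity: DFT(5x + 2y) = 5·DFT(x) + 2·DFT(y)
= 5·[-4, -1.0729-3.5797i, -4.4271-4.8410i, -4.4271+4.8410i, -1.0729+3.5797i] + 2·[5, -2.9271-3.5797i, 0.4271-4.8410i, 0.4271+4.8410i, -2.9271+3.5797i]

Computing element-wise:
Z[0] = 5·(-4) + 2·(5) = -10
Z[1] = 5·(-1.0729-3.5797i) + 2·(-2.9271-3.5797i) = -11.2187-25.0579i
Z[2] = 5·(-4.4271-4.8410i) + 2·(0.4271-4.8410i) = -21.2813-33.8870i
Z[3] = 5·(-4.4271+4.8410i) + 2·(0.4271+4.8410i) = -21.2813+33.8870i
Z[4] = 5·(-1.0729+3.5797i) + 2·(-2.9271+3.5797i) = -11.2187+25.0579i

DFT(5x + 2y) = 5·X + 2·Y = [-10, -11.2187-25.0579i, -21.2813-33.8870i, -21.2813+33.8870i, -11.2187+25.0579i]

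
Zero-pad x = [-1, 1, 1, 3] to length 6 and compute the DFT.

Original 4-point DFT: [4, -2+2i, -4, -2-2i]
Zero-padded 6-point DFT provides frequency interpolation.

DFT_6([x, 0, ...]) = [4, -4.0000-1.7321i, 1, -4, 1, -4.0000+1.7321i]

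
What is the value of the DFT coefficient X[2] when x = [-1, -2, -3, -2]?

X[2] = Σ(n=0 to 3) x[n] · ω_4^(2n) where ω_4 = e^(-2πi/4)
= (-1)·ω_4^0 + (-2)·ω_4^2 + (-3)·ω_4^4 + (-2)·ω_4^6

X[2] = 0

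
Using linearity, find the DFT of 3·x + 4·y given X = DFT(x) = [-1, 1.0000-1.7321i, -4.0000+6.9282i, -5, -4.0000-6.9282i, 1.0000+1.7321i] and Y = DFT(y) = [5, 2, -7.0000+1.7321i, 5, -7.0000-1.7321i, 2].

By linearity: DFT(3x + 4y) = 3·DFT(x) + 4·DFT(y)
= 3·[-1, 1.0000-1.7321i, -4.0000+6.9282i, -5, -4.0000-6.9282i, 1.0000+1.7321i] + 4·[5, 2, -7.0000+1.7321i, 5, -7.0000-1.7321i, 2]

Computing element-wise:
Z[0] = 3·(-1) + 4·(5) = 17
Z[1] = 3·(1.0000-1.7321i) + 4·(2) = 11.0000-5.1963i
Z[2] = 3·(-4.0000+6.9282i) + 4·(-7.0000+1.7321i) = -40.0000+27.7130i
Z[3] = 3·(-5) + 4·(5) = 5
Z[4] = 3·(-4.0000-6.9282i) + 4·(-7.0000-1.7321i) = -40.0000-27.7130i
Z[5] = 3·(1.0000+1.7321i) + 4·(2) = 11.0000+5.1963i

DFT(3x + 4y) = 3·X + 4·Y = [17, 11.0000-5.1963i, -40.0000+27.7130i, 5, -40.0000-27.7130i, 11.0000+5.1963i]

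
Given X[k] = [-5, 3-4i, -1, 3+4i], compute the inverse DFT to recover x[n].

x[n] = (1/4) Σ(k=0 to 3) X[k] · e^(2πikn/4)

Computing each x[n]:
x[0] = 0
x[1] = 1
x[2] = -3
x[3] = -3

x = [0, 1, -3, -3]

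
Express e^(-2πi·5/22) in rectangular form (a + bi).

ω_22^5 = e^(-2πi·5/22)
= cos(-2π·5/22) + i·sin(-2π·5/22)
= cos(-10π/22) + i·sin(-10π/22)

ω_22^5 = cos(-10π/22) + i·sin(-10π/22) = 0.1423-0.9898i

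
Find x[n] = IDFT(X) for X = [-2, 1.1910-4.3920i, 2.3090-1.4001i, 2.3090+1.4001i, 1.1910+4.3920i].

x[n] = (1/5) Σ(k=0 to 4) X[k] · e^(2πikn/5)

Computing each x[n]:
x[0] = 1
x[1] = 1
x[2] = 0
x[3] = -1
x[4] = -3

x = [1, 1, 0, -1, -3]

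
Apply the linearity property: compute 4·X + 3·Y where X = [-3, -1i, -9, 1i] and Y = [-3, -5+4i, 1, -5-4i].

By linearity: DFT(4x + 3y) = 4·DFT(x) + 3·DFT(y)
= 4·[-3, -1i, -9, 1i] + 3·[-3, -5+4i, 1, -5-4i]

Computing element-wise:
Z[0] = 4·(-3) + 3·(-3) = -21
Z[1] = 4·(-1i) + 3·(-5+4i) = -15+8i
Z[2] = 4·(-9) + 3·(1) = -33
Z[3] = 4·(1i) + 3·(-5-4i) = -15-8i

DFT(4x + 3y) = 4·X + 3·Y = [-21, -15+8i, -33, -15-8i]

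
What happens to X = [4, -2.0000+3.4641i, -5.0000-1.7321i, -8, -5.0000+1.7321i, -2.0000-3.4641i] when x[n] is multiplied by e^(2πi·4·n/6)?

Modulation property: DFT(ω_6^(-4n)·x[n]) = X[(k-4) mod 6], so circularly shift X by 4 positions.

X[k-4] = [-5.0000-1.7321i, -8, -5.0000+1.7321i, -2.0000-3.4641i, 4, -2.0000+3.4641i]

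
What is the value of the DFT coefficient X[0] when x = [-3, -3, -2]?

X[0] = Σ(n=0 to 2) x[n] · ω_3^0 = Σ x[n]
= (-3) + (-3) + (-2)

X[0] = -8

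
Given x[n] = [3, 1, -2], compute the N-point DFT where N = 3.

X[k] = Σ(n=0 to 2) x[n] · ω_3^(nk)
where ω_3 = e^(-2πi/3)

Computing each X[k]:
X[0] = 2
X[1] = 3.5000-2.5981i
X[2] = 3.5000+2.5981i

X = [2, 3.5000-2.5981i, 3.5000+2.5981i]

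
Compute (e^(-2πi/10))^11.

Since ω_10^10 = 1, powers reduce modulo 10.
11 mod 10 = 1
So ω_10^11 = ω_10^1 = e^(-2πi·1/10)

ω_10^11 = ω_10^1 = 0.8090-0.5878i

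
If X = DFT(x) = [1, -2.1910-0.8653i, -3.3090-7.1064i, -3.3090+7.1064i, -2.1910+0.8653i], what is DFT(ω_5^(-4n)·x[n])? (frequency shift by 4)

Modulation property: DFT(ω_5^(-4n)·x[n]) = X[(k-4) mod 5], so circularly shift X by 4 positions.

X[k-4] = [-2.1910-0.8653i, -3.3090-7.1064i, -3.3090+7.1064i, -2.1910+0.8653i, 1]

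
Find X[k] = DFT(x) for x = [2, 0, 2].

X[k] = Σ(n=0 to 2) x[n] · ω_3^(nk)
where ω_3 = e^(-2πi/3)

Computing each X[k]:
X[0] = 4
X[1] = 1.0000+1.7321i
X[2] = 1.0000-1.7321i

X = [4, 1.0000+1.7321i, 1.0000-1.7321i]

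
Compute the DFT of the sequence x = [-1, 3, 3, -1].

X[k] = Σ(n=0 to 3) x[n] · ω_4^(nk)
where ω_4 = e^(-2πi/4)

Computing each X[k]:
X[0] = 4
X[1] = -4-4i
X[2] = 0
X[3] = -4+4i

X = [4, -4-4i, 0, -4+4i]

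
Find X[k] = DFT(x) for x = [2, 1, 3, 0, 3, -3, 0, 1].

X[k] = Σ(n=0 to 7) x[n] · ω_8^(nk)
where ω_8 = e^(-2πi/8)

Computing each X[k]:
X[0] = 7
X[1] = 2.5355-5.1213i
X[2] = 2+3i
X[3] = -4.5355+0.8787i
X[4] = 9
X[5] = -4.5355-0.8787i
X[6] = 2-3i
X[7] = 2.5355+5.1213i

X = [7, 2.5355-5.1213i, 2+3i, -4.5355+0.8787i, 9, -4.5355-0.8787i, 2-3i, 2.5355+5.1213i]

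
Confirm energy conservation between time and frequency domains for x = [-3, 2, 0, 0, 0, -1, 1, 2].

Time domain:
Σ|x[n]|² = |-3|² + |2|² + |0|² + |0|² + |0|² + |-1|² + |1|² + |2|² = 19.0000

Frequency domain:
(1/8)Σ|X[k]|² = (1/8)(|1|² + |0.5355+0.2929i|² + |-4+1i|² + |-6.5355-1.7071i|² + |-5|² + |-6.5355+1.7071i|² + |-4-1i|² + |0.5355-0.2929i|²) = (1/8)·152.0000 = 19.0000

Both sides agree, confirming Parseval's theorem.

Σ|x[n]|² = (1/N)Σ|X[k]|² = 19.0000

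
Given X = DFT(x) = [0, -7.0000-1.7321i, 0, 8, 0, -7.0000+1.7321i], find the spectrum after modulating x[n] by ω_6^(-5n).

Modulation property: DFT(ω_6^(-5n)·x[n]) = X[(k-5) mod 6], so circularly shift X by 5 positions.

X[k-5] = [-7.0000-1.7321i, 0, 8, 0, -7.0000+1.7321i, 0]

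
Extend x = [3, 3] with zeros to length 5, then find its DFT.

Original 2-point DFT: [6, 0]
Zero-padded 5-point DFT provides frequency interpolation.

DFT_5([x, 0, ...]) = [6, 3.9271-2.8532i, 0.5729-1.7634i, 0.5729+1.7634i, 3.9271+2.8532i]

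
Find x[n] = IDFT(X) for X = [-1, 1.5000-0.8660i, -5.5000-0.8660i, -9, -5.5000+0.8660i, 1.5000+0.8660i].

x[n] = (1/6) Σ(k=0 to 5) X[k] · e^(2πikn/6)

Computing each x[n]:
x[0] = -3
x[1] = 3
x[2] = -1
x[3] = -1
x[4] = -1
x[5] = 2

x = [-3, 3, -1, -1, -1, 2]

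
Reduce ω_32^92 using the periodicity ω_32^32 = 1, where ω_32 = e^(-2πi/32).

Since ω_32^32 = 1, powers reduce modulo 32.
92 mod 32 = 28
So ω_32^92 = ω_32^28 = e^(-2πi·28/32)

ω_32^92 = ω_32^28 = 0.7071+0.7071i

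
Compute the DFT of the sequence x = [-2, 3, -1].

X[k] = Σ(n=0 to 2) x[n] · ω_3^(nk)
where ω_3 = e^(-2πi/3)

Computing each X[k]:
X[0] = 0
X[1] = -3.0000-3.4641i
X[2] = -3.0000+3.4641i

X = [0, -3.0000-3.4641i, -3.0000+3.4641i]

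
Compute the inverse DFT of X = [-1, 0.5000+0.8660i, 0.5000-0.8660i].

x[n] = (1/3) Σ(k=0 to 2) X[k] · e^(2πikn/3)

Computing each x[n]:
x[0] = 0
x[1] = -1
x[2] = 0

x = [0, -1, 0]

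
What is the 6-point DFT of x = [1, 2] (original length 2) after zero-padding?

Original 2-point DFT: [3, -1]
Zero-padded 6-point DFT provides frequency interpolation.

DFT_6([x, 0, ...]) = [3, 2.0000-1.7321i, -1.7321i, -1, 1.7321i, 2.0000+1.7321i]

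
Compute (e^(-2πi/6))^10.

Since ω_6^6 = 1, powers reduce modulo 6.
10 mod 6 = 4
So ω_6^10 = ω_6^4 = e^(-2πi·4/6)

ω_6^10 = ω_6^4 = -0.5000+0.8660i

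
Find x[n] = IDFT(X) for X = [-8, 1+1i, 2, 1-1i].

x[n] = (1/4) Σ(k=0 to 3) X[k] · e^(2πikn/4)

Computing each x[n]:
x[0] = -1
x[1] = -3
x[2] = -2
x[3] = -2

x = [-1, -3, -2, -2]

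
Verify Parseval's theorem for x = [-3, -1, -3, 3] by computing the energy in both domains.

Time domain:
Σ|x[n]|² = |-3|² + |-1|² + |-3|² + |3|² = 28.0000

Frequency domain:
(1/4)Σ|X[k]|² = (1/4)(|-4|² + |4i|² + |-8|² + |-4i|²) = (1/4)·112.0000 = 28.0000

Both sides agree, confirming Parseval's theorem.

Σ|x[n]|² = (1/N)Σ|X[k]|² = 28.0000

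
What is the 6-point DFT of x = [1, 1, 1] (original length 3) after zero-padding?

Original 3-point DFT: [3, 0, 0]
Zero-padded 6-point DFT provides frequency interpolation.

DFT_6([x, 0, ...]) = [3, 1.0000-1.7321i, 0, 1, 0, 1.0000+1.7321i]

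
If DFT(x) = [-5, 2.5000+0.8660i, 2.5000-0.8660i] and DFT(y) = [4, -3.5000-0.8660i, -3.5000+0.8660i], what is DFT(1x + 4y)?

By linearity: DFT(1x + 4y) = 1·DFT(x) + 4·DFT(y)
= 1·[-5, 2.5000+0.8660i, 2.5000-0.8660i] + 4·[4, -3.5000-0.8660i, -3.5000+0.8660i]

Computing element-wise:
Z[0] = 1·(-5) + 4·(4) = 11
Z[1] = 1·(2.5000+0.8660i) + 4·(-3.5000-0.8660i) = -11.5000-2.5980i
Z[2] = 1·(2.5000-0.8660i) + 4·(-3.5000+0.8660i) = -11.5000+2.5980i

DFT(1x + 4y) = 1·X + 4·Y = [11, -11.5000-2.5980i, -11.5000+2.5980i]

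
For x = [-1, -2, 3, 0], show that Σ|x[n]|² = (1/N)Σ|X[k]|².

Time domain:
Σ|x[n]|² = |-1|² + |-2|² + |3|² + |0|² = 14.0000

Frequency domain:
(1/4)Σ|X[k]|² = (1/4)(|0|² + |-4+2i|² + |4|² + |-4-2i|²) = (1/4)·56.0000 = 14.0000

Both sides agree, confirming Parseval's theorem.

Σ|x[n]|² = (1/N)Σ|X[k]|² = 14.0000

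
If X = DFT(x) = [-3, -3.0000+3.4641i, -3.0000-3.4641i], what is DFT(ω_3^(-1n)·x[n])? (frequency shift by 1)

Modulation property: DFT(ω_3^(-1n)·x[n]) = X[(k-1) mod 3], so circularly shift X by 1 positions.

X[k-1] = [-3.0000-3.4641i, -3, -3.0000+3.4641i]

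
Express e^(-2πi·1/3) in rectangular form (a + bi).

ω_3^1 = e^(-2πi·1/3)
= cos(-2π·1/3) + i·sin(-2π·1/3)
= cos(-2π/3) + i·sin(-2π/3)

ω_3^1 = cos(-2π/3) + i·sin(-2π/3) = -0.5000-0.8660i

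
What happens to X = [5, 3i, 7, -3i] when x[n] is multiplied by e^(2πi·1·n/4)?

Modulation property: DFT(ω_4^(-1n)·x[n]) = X[(k-1) mod 4], so circularly shift X by 1 positions.

X[k-1] = [-3i, 5, 3i, 7]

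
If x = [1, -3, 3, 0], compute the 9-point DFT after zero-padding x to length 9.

Original 4-point DFT: [1, -2+3i, 7, -2-3i]
Zero-padded 9-point DFT provides frequency interpolation.

DFT_9([x, 0, ...]) = [1, -0.7772-1.0261i, -2.3400+1.9284i, 1.0000+5.1962i, 6.1172+2.9544i, 6.1172-2.9544i, 1.0000-5.1962i, -2.3400-1.9284i, -0.7772+1.0261i]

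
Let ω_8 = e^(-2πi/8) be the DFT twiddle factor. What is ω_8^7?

ω_8^7 = e^(-2πi·7/8)
= cos(-2π·7/8) + i·sin(-2π·7/8)
= cos(-14π/8) + i·sin(-14π/8)

ω_8^7 = cos(-14π/8) + i·sin(-14π/8) = 0.7071+0.7071i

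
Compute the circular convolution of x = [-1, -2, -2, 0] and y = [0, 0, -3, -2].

(x ⊛ y)[n] = Σ(m=0 to 3) x[m] · y[(n-m) mod 4]

Computing each output sample:
(x ⊛ y)[0] = 10
(x ⊛ y)[1] = 4
(x ⊛ y)[2] = 3
(x ⊛ y)[3] = 8

x ⊛ y = [10, 4, 3, 8]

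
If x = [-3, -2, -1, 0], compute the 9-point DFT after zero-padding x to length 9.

Original 4-point DFT: [-6, -2+2i, -2, -2-2i]
Zero-padded 9-point DFT provides frequency interpolation.

DFT_9([x, 0, ...]) = [-6, -4.7057+2.2704i, -2.4076+2.3116i, -1.5000+0.8660i, -1.8867+0.0413i, -1.8867-0.0413i, -1.5000-0.8660i, -2.4076-2.3116i, -4.7057-2.2704i]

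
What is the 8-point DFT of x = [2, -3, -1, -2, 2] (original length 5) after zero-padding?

Original 5-point DFT: [-2, 4.1180+4.1675i, 1.8820+3.8900i, 1.8820-3.8900i, 4.1180-4.1675i]
Zero-padded 8-point DFT provides frequency interpolation.

DFT_8([x, 0, ...]) = [-2, -0.7071+4.5355i, 5+1i, 0.7071+2.5355i, 8, 0.7071-2.5355i, 5-1i, -0.7071-4.5355i]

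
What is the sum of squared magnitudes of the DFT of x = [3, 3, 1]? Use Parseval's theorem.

Parseval: Σ|x[n]|² = (1/N)Σ|X[k]|², so Σ|X[k]|² = N·Σ|x[n]|² = 3·19.0000

Σ|X[k]|² = N·Σ|x[n]|² = 3·19.0000 = 57.0000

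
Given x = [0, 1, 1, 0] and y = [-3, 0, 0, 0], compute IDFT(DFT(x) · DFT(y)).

(x ⊛ y)[n] = Σ(m=0 to 3) x[m] · y[(n-m) mod 4]

Computing each output sample:
(x ⊛ y)[0] = 0
(x ⊛ y)[1] = -3
(x ⊛ y)[2] = -3
(x ⊛ y)[3] = 0

x ⊛ y = [0, -3, -3, 0]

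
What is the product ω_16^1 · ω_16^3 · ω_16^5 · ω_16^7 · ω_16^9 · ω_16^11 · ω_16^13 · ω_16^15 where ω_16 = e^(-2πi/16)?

The primitive 16th roots of unity are ω_16^k for k coprime to 16: k ∈ {1, 3, 5, 7, 9, 11, 13, 15}
Their product equals the constant term of the cyclotomic polynomial Φ_16(x) up to sign.
For n ≥ 3, the product of all primitive nth roots of unity is 1. (For n=1 it is 1; for n=2 it is -1.)

1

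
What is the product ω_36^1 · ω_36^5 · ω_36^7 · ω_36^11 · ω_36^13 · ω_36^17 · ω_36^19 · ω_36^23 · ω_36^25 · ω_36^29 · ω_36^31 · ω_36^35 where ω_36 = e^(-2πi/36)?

The primitive 36th roots of unity are ω_36^k for k coprime to 36: k ∈ {1, 5, 7, 11, 13, 17, 19, 23, 25, 29, 31, 35}
Their product equals the constant term of the cyclotomic polynomial Φ_36(x) up to sign.
For n ≥ 3, the product of all primitive nth roots of unity is 1. (For n=1 it is 1; for n=2 it is -1.)

1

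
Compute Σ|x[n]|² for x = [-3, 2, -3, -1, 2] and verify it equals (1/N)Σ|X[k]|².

Time domain:
Σ|x[n]|² = |-3|² + |2|² + |-3|² + |-1|² + |2|² = 27.0000

Frequency domain:
(1/5)Σ|X[k]|² = (1/5)(|-3|² + |1.4721+1.1756i|² + |-7.4721-1.9021i|² + |-7.4721+1.9021i|² + |1.4721-1.1756i|²) = (1/5)·135.0000 = 27.0000

Both sides agree, confirming Parseval's theorem.

Σ|x[n]|² = (1/N)Σ|X[k]|² = 27.0000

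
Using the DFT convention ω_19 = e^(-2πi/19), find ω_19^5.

ω_19^5 = e^(-2πi·5/19)
= cos(-2π·5/19) + i·sin(-2π·5/19)
= cos(-10π/19) + i·sin(-10π/19)

ω_19^5 = cos(-10π/19) + i·sin(-10π/19) = -0.0826-0.9966i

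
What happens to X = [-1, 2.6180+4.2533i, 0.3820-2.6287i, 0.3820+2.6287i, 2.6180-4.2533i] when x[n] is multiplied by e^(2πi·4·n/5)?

Modulation property: DFT(ω_5^(-4n)·x[n]) = X[(k-4) mod 5], so circularly shift X by 4 positions.

X[k-4] = [2.6180+4.2533i, 0.3820-2.6287i, 0.3820+2.6287i, 2.6180-4.2533i, -1]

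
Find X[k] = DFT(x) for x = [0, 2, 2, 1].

X[k] = Σ(n=0 to 3) x[n] · ω_4^(nk)
where ω_4 = e^(-2πi/4)

Computing each X[k]:
X[0] = 5
X[1] = -2-1i
X[2] = -1
X[3] = -2+1i

X = [5, -2-1i, -1, -2+1i]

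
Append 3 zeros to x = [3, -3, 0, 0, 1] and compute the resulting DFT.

Original 5-point DFT: [1, 2.3820+3.8042i, 4.6180+2.3511i, 4.6180-2.3511i, 2.3820-3.8042i]
Zero-padded 8-point DFT provides frequency interpolation.

DFT_8([x, 0, ...]) = [1, -0.1213+2.1213i, 4+3i, 4.1213+2.1213i, 7, 4.1213-2.1213i, 4-3i, -0.1213-2.1213i]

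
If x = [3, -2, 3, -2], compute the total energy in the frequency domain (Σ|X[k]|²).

Parseval: Σ|x[n]|² = (1/N)Σ|X[k]|², so Σ|X[k]|² = N·Σ|x[n]|² = 4·26.0000

Σ|X[k]|² = N·Σ|x[n]|² = 4·26.0000 = 104.0000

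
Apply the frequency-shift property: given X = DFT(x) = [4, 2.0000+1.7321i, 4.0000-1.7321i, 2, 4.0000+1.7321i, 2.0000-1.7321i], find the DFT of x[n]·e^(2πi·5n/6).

Modulation property: DFT(ω_6^(-5n)·x[n]) = X[(k-5) mod 6], so circularly shift X by 5 positions.

X[k-5] = [2.0000+1.7321i, 4.0000-1.7321i, 2, 4.0000+1.7321i, 2.0000-1.7321i, 4]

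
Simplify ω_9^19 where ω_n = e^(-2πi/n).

Since ω_9^9 = 1, powers reduce modulo 9.
19 mod 9 = 1
So ω_9^19 = ω_9^1 = e^(-2πi·1/9)

ω_9^19 = ω_9^1 = 0.7660-0.6428i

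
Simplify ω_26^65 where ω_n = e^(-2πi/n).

Since ω_26^26 = 1, powers reduce modulo 26.
65 mod 26 = 13
So ω_26^65 = ω_26^13 = e^(-2πi·13/26)

ω_26^65 = ω_26^13 = -1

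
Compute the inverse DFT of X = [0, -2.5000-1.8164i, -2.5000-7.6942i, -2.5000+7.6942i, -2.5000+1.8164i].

x[n] = (1/5) Σ(k=0 to 4) X[k] · e^(2πikn/5)

Computing each x[n]:
x[0] = -2
x[1] = 3
x[2] = -2
x[3] = 3
x[4] = -2

x = [-2, 3, -2, 3, -2]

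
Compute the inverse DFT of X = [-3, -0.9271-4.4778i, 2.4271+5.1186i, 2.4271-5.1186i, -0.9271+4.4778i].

x[n] = (1/5) Σ(k=0 to 4) X[k] · e^(2πikn/5)

Computing each x[n]:
x[0] = 0
x[1] = -1
x[2] = 3
x[3] = -3
x[4] = -2

x = [0, -1, 3, -3, -2]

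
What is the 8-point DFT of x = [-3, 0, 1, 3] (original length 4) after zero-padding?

Original 4-point DFT: [1, -4+3i, -5, -4-3i]
Zero-padded 8-point DFT provides frequency interpolation.

DFT_8([x, 0, ...]) = [1, -5.1213-3.1213i, -4+3i, -0.8787-1.1213i, -5, -0.8787+1.1213i, -4-3i, -5.1213+3.1213i]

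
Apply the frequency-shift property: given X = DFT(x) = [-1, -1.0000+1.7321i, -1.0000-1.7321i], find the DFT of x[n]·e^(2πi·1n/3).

Modulation property: DFT(ω_3^(-1n)·x[n]) = X[(k-1) mod 3], so circularly shift X by 1 positions.

X[k-1] = [-1.0000-1.7321i, -1, -1.0000+1.7321i]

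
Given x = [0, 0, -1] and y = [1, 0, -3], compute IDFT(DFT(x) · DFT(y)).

(x ⊛ y)[n] = Σ(m=0 to 2) x[m] · y[(n-m) mod 3]

Computing each output sample:
(x ⊛ y)[0] = 0
(x ⊛ y)[1] = 3
(x ⊛ y)[2] = -1

x ⊛ y = [0, 3, -1]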